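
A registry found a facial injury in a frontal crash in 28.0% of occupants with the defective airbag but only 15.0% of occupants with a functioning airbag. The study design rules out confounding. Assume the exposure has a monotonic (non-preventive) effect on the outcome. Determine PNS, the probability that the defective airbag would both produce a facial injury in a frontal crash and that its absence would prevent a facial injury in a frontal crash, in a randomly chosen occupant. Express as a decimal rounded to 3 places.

PNS ≈ 0.130

p₁ = 0.28, p₀ = 0.15.
Under exogeneity and monotonicity, PNS = p₁ − p₀.
PNS = 0.28 − 0.15 = 0.13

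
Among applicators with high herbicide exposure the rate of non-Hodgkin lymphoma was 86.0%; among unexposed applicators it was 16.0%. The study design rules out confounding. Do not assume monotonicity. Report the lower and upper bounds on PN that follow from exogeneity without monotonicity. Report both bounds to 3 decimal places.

0.814 ≤ PN ≤ 0.977

p₁ = 0.86, p₀ = 0.16.
Under exogeneity alone the bounds on PN are max{0,(p₁−p₀)/p₁} ≤ PN ≤ min{1,(1−p₀)/p₁}.
  lower = (p₁ − p₀)/p₁ = 0.7 / 0.86 ≈ 0.8140
  upper = min{1, (1 − p₀)/p₁} = 0.84 / 0.86 ≈ 0.9767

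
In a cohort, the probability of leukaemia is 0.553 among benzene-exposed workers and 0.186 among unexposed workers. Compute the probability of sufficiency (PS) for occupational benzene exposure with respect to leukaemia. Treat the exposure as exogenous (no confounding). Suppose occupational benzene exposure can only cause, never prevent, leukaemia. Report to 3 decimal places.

Let p₁ = 0.553, p₀ = 0.186.
Under exogeneity and monotonicity, PS = (p₁ − p₀) / (1 − p₀).
PS = (0.553 − 0.186) / (1 − 0.186) = 0.367 / 0.814 ≈ 0.4509

PS ≈ 0.451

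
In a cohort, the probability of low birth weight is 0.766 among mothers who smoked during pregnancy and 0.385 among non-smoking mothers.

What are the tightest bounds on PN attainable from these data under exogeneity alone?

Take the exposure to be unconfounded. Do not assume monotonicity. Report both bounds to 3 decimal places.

Let p₁ = 0.766, p₀ = 0.385.
Under exogeneity alone the bounds on PN are max{0,(p₁−p₀)/p₁} ≤ PN ≤ min{1,(1−p₀)/p₁}.
  lower = (p₁ − p₀)/p₁ = 0.381 / 0.766 ≈ 0.4974
  upper = min{1, (1 − p₀)/p₁} = 0.615 / 0.766 ≈ 0.8029

0.497 ≤ PN ≤ 0.803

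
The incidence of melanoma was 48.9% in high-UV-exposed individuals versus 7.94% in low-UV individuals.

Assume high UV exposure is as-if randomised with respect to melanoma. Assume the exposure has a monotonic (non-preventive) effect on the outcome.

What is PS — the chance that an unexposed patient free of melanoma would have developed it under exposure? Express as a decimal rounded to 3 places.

PS ≈ 0.445

p₁ = 0.489, p₀ = 0.0794.
Under exogeneity and monotonicity, PS = (p₁ − p₀) / (1 − p₀).
PS = (0.489 − 0.0794) / (1 − 0.0794) = 0.4096 / 0.9206 ≈ 0.4449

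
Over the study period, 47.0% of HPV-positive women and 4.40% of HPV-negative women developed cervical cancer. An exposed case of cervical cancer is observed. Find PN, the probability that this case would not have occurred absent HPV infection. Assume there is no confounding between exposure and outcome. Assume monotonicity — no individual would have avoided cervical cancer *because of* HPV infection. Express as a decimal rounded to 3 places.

p₁ = 0.47, p₀ = 0.044.
Under exogeneity and monotonicity, PN = (p₁ − p₀) / p₁.
PN = (0.47 − 0.044) / 0.47 = 0.426 / 0.47 ≈ 0.9064

PN ≈ 0.906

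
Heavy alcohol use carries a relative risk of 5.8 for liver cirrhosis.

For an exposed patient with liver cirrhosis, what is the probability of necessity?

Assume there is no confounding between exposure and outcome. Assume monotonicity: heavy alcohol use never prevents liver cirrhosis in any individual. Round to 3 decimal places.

Under exogeneity and monotonicity, PN = (RR − 1) / RR = 1 − 1/RR.
PN = (5.8 − 1) / 5.8 = 4.8 / 5.8 ≈ 0.8276

PN ≈ 0.828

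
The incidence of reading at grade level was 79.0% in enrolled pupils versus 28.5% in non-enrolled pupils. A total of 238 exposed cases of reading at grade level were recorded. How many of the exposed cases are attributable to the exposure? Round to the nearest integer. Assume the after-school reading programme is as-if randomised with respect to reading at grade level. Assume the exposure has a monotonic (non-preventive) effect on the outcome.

about 152 cases

p₁ = 0.79, p₀ = 0.285.
PN = (p₁ − p₀)/p₁ = (0.79 − 0.285) / 0.79 ≈ 0.63924.
Attributable cases ≈ PN × (exposed cases) = 0.63924 × 238 ≈ 152.14.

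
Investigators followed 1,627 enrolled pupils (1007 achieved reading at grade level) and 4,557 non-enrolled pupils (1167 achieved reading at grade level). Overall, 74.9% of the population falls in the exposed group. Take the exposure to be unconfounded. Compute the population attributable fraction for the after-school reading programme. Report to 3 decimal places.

p₁ = P(outcome | exposed) = 1007/1627 = 0.61893
p₀ = P(outcome | unexposed) = 1167/4557 = 0.25609
Overall risk P(Y=1) = π·p₁ + (1−π)·p₀ = 0.749×0.61893 + 0.251×0.25609 = 0.52786.
Under exogeneity, PAF = [P(Y=1) − p₀] / P(Y=1).
PAF = (0.52786 − 0.25609) / 0.52786 ≈ 0.5149

PAF ≈ 0.515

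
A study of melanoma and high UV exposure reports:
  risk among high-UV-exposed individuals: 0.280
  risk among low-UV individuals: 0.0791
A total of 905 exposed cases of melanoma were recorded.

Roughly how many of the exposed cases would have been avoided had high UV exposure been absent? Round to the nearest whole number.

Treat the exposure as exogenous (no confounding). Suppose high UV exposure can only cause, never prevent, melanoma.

about 649 cases

Let p₁ = 0.28, p₀ = 0.0791.
PN = (p₁ − p₀)/p₁ = (0.28 − 0.0791) / 0.28 ≈ 0.71750.
Attributable cases ≈ PN × (exposed cases) = 0.71750 × 905 ≈ 649.34.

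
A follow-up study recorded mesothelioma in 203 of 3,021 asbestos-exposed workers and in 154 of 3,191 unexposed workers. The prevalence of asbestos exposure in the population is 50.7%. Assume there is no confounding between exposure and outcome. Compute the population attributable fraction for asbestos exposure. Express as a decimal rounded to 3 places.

p₁ = P(outcome | exposed) = 203/3021 = 0.067196
p₀ = P(outcome | unexposed) = 154/3191 = 0.048261
Overall risk P(Y=1) = π·p₁ + (1−π)·p₀ = 0.507×0.067196 + 0.493×0.048261 = 0.057861.
Under exogeneity, PAF = [P(Y=1) − p₀] / P(Y=1).
PAF = (0.057861 − 0.048261) / 0.057861 ≈ 0.1659

PAF ≈ 0.166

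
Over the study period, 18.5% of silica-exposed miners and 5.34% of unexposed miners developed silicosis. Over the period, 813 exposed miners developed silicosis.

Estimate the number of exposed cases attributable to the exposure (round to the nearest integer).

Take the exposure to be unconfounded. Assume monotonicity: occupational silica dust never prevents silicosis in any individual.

p₁ = 0.185, p₀ = 0.0534.
PN = (p₁ − p₀)/p₁ = (0.185 − 0.0534) / 0.185 ≈ 0.71135.
Attributable cases ≈ PN × (exposed cases) = 0.71135 × 813 ≈ 578.33.

about 578 cases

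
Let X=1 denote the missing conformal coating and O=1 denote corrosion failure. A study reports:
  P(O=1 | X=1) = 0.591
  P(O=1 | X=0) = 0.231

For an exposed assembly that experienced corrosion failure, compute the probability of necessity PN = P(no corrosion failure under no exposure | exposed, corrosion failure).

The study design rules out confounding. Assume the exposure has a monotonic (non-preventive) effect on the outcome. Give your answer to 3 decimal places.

PN ≈ 0.609

Let p₁ = 0.591, p₀ = 0.231.
Under exogeneity and monotonicity, PN = (p₁ − p₀) / p₁.
PN = (0.591 − 0.231) / 0.591 = 0.36 / 0.591 ≈ 0.6091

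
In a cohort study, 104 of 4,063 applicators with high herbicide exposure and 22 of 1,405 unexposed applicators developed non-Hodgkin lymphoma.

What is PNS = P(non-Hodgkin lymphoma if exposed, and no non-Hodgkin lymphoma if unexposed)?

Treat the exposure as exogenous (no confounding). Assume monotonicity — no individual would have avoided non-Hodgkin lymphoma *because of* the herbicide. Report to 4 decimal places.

p₁ = P(outcome | exposed) = 104/4063 = 0.025597
p₀ = P(outcome | unexposed) = 22/1405 = 0.015658
Under exogeneity and monotonicity, PNS = p₁ − p₀.
PNS = 0.025597 − 0.015658 = 0.0099385

PNS ≈ 0.0099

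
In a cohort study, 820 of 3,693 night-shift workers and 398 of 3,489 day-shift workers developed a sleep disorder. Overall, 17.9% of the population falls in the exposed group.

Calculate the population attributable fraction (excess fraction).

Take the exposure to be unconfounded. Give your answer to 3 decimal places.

p₁ = P(outcome | exposed) = 820/3693 = 0.22204
p₀ = P(outcome | unexposed) = 398/3489 = 0.11407
Overall risk P(Y=1) = π·p₁ + (1−π)·p₀ = 0.179×0.22204 + 0.821×0.11407 = 0.1334.
Under exogeneity, PAF = [P(Y=1) − p₀] / P(Y=1).
PAF = (0.1334 − 0.11407) / 0.1334 ≈ 0.1449

PAF ≈ 0.145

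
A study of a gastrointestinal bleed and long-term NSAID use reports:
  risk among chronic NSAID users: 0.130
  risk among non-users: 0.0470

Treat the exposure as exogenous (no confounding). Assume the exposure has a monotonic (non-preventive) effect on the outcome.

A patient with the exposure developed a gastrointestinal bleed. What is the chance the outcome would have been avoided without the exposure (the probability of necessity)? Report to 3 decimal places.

Let p₁ = 0.13, p₀ = 0.047.
Under exogeneity and monotonicity, PN = (p₁ − p₀) / p₁.
PN = (0.13 − 0.047) / 0.13 = 0.083 / 0.13 ≈ 0.6385

PN ≈ 0.638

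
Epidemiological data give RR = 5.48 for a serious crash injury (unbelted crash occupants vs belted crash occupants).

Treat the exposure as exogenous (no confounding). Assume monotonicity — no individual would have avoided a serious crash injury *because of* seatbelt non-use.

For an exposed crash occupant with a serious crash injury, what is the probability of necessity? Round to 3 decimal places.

PN ≈ 0.818

Under exogeneity and monotonicity, PN = (RR − 1) / RR = 1 − 1/RR.
PN = (5.48 − 1) / 5.48 = 4.48 / 5.48 ≈ 0.8175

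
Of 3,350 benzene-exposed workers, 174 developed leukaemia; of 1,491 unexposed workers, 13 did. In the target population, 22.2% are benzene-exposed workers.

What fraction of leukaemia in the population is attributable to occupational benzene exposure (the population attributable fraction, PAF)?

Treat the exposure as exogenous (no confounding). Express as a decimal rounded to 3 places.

p₁ = P(outcome | exposed) = 174/3350 = 0.05194
p₀ = P(outcome | unexposed) = 13/1491 = 0.008719
Overall risk P(Y=1) = π·p₁ + (1−π)·p₀ = 0.222×0.05194 + 0.778×0.008719 = 0.018314.
Under exogeneity, PAF = [P(Y=1) − p₀] / P(Y=1).
PAF = (0.018314 − 0.008719) / 0.018314 ≈ 0.5239

PAF ≈ 0.524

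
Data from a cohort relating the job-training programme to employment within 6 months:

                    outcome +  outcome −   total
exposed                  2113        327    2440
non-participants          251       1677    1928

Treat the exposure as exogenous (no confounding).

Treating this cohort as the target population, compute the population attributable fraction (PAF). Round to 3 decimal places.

PAF ≈ 0.759

p₁ = P(outcome | exposed) = 2113/2440 = 0.86598
p₀ = P(outcome | unexposed) = 251/1928 = 0.13019
Exposure prevalence π = 2440/4368 = 0.55861; overall risk P(Y=1) = 0.54121.
Under exogeneity, PAF = [P(Y=1) − p₀]/P(Y=1).
PAF = (0.54121 − 0.13019) / 0.54121 ≈ 0.7595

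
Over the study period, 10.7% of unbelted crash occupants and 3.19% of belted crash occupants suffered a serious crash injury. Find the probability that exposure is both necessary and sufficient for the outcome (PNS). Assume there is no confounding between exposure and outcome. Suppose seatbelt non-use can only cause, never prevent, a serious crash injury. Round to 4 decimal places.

p₁ = 0.107, p₀ = 0.0319.
Under exogeneity and monotonicity, PNS = p₁ − p₀.
PNS = 0.107 − 0.0319 = 0.0751

PNS ≈ 0.0751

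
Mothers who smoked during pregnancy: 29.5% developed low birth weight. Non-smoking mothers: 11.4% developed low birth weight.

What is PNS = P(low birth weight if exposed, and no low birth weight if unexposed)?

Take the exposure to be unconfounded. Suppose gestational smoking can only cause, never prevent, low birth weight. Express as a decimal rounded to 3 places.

p₁ = 0.295, p₀ = 0.114.
Under exogeneity and monotonicity, PNS = p₁ − p₀.
PNS = 0.295 − 0.114 = 0.181

PNS ≈ 0.181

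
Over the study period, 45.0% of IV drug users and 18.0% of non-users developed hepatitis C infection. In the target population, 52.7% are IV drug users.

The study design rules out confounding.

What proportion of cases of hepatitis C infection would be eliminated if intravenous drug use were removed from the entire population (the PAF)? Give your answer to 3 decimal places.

PAF ≈ 0.441

p₁ = 0.45, p₀ = 0.18.
Overall risk P(Y=1) = π·p₁ + (1−π)·p₀ = 0.527×0.45 + 0.473×0.18 = 0.32229.
Under exogeneity, PAF = [P(Y=1) − p₀] / P(Y=1).
PAF = (0.32229 − 0.18) / 0.32229 ≈ 0.4415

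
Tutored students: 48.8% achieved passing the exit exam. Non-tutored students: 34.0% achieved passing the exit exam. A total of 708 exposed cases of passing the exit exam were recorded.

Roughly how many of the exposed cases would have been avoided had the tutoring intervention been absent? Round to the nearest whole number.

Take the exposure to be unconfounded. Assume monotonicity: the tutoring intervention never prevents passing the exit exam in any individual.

about 215 cases

p₁ = 0.488, p₀ = 0.34.
PN = (p₁ − p₀)/p₁ = (0.488 − 0.34) / 0.488 ≈ 0.30328.
Attributable cases ≈ PN × (exposed cases) = 0.30328 × 708 ≈ 214.72.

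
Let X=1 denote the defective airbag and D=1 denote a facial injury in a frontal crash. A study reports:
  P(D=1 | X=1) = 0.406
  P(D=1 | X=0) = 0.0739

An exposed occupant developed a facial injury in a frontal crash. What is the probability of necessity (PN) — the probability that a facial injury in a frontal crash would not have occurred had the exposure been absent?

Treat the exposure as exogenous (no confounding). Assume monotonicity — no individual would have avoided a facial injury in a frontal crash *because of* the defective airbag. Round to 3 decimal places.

Let p₁ = 0.406, p₀ = 0.0739.
Under exogeneity and monotonicity, PN = (p₁ − p₀) / p₁.
PN = (0.406 − 0.0739) / 0.406 = 0.3321 / 0.406 ≈ 0.8180

PN ≈ 0.818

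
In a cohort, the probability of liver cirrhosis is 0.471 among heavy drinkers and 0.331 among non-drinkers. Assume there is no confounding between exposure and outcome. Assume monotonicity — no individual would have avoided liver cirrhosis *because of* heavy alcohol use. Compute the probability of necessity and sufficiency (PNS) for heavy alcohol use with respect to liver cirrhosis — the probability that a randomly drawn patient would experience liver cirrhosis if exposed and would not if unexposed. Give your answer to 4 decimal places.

PNS ≈ 0.1400

Let p₁ = 0.471, p₀ = 0.331.
Under exogeneity and monotonicity, PNS = p₁ − p₀.
PNS = 0.471 − 0.331 = 0.14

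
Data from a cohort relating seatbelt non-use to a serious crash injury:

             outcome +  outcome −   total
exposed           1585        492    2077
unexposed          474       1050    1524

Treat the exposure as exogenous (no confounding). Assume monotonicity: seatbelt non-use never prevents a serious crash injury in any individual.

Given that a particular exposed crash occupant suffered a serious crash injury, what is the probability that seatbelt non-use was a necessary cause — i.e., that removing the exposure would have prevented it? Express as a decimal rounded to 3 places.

PN ≈ 0.592

p₁ = P(outcome | exposed) = 1585/2077 = 0.76312
p₀ = P(outcome | unexposed) = 474/1524 = 0.31102
Under exogeneity and monotonicity, PN = (p₁ − p₀)/p₁.
PN = (0.76312 − 0.31102) / 0.76312 ≈ 0.5924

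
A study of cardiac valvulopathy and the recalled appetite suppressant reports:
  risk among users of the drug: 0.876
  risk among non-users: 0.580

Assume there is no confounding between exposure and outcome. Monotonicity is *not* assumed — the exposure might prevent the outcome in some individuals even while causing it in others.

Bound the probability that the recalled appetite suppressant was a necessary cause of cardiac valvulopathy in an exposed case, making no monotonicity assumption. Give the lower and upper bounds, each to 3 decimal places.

0.338 ≤ PN ≤ 0.479

Let p₁ = 0.876, p₀ = 0.58.
Under exogeneity alone the bounds on PN are max{0,(p₁−p₀)/p₁} ≤ PN ≤ min{1,(1−p₀)/p₁}.
  lower = (p₁ − p₀)/p₁ = 0.296 / 0.876 ≈ 0.3379
  upper = min{1, (1 − p₀)/p₁} = 0.42 / 0.876 ≈ 0.4795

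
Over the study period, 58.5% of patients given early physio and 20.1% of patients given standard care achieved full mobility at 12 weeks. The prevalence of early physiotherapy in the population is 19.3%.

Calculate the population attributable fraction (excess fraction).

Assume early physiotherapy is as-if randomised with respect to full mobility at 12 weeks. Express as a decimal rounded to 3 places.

PAF ≈ 0.269

p₁ = 0.585, p₀ = 0.201.
Overall risk P(Y=1) = π·p₁ + (1−π)·p₀ = 0.193×0.585 + 0.807×0.201 = 0.27511.
Under exogeneity, PAF = [P(Y=1) − p₀] / P(Y=1).
PAF = (0.27511 − 0.201) / 0.27511 ≈ 0.2694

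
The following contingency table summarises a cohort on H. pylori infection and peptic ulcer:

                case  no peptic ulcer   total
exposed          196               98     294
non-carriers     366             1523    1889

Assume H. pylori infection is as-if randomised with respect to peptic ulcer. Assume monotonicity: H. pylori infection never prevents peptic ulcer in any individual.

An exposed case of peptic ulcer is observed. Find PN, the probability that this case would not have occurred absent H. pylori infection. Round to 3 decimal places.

PN ≈ 0.709

p₁ = P(outcome | exposed) = 196/294 = 0.66667
p₀ = P(outcome | unexposed) = 366/1889 = 0.19375
Under exogeneity and monotonicity, PN = (p₁ − p₀) / p₁.
PN = (0.66667 − 0.19375) / 0.66667 = 0.47291 / 0.66667 ≈ 0.7094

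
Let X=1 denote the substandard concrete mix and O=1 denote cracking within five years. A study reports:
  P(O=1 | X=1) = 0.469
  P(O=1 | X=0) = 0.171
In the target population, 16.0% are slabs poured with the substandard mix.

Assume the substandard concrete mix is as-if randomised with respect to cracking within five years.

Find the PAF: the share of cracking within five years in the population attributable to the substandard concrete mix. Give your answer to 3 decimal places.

PAF ≈ 0.218

Let p₁ = 0.469, p₀ = 0.171.
Overall risk P(Y=1) = π·p₁ + (1−π)·p₀ = 0.16×0.469 + 0.84×0.171 = 0.21868.
Under exogeneity, PAF = [P(Y=1) − p₀] / P(Y=1).
PAF = (0.21868 − 0.171) / 0.21868 ≈ 0.2180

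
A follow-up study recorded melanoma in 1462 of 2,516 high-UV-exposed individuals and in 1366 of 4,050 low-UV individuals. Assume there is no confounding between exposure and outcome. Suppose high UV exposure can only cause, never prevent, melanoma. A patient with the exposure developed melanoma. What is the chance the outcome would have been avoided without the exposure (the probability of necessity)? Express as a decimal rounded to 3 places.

PN ≈ 0.420

p₁ = P(outcome | exposed) = 1462/2516 = 0.58108
p₀ = P(outcome | unexposed) = 1366/4050 = 0.33728
Under exogeneity and monotonicity, PN = (p₁ − p₀) / p₁.
PN = (0.58108 − 0.33728) / 0.58108 = 0.2438 / 0.58108 ≈ 0.4196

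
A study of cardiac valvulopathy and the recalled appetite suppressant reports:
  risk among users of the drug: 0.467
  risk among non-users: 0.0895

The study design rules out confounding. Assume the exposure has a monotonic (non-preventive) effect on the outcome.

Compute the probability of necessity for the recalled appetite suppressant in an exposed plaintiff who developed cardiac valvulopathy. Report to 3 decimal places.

PN ≈ 0.808

Let p₁ = 0.467, p₀ = 0.0895.
Under exogeneity and monotonicity, PN = (p₁ − p₀) / p₁.
PN = (0.467 − 0.0895) / 0.467 = 0.3775 / 0.467 ≈ 0.8084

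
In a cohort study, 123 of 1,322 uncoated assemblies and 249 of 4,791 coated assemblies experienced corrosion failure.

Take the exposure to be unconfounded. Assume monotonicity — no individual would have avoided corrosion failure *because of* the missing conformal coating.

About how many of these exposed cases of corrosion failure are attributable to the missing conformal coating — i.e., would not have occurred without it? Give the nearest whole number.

about 54 cases

p₁ = P(outcome | exposed) = 123/1322 = 0.093041
p₀ = P(outcome | unexposed) = 249/4791 = 0.051972
PN = (p₁ − p₀)/p₁ = (0.093041 − 0.051972) / 0.093041 ≈ 0.44140.
Attributable cases ≈ PN × (exposed cases) = 0.44140 × 123 ≈ 54.29.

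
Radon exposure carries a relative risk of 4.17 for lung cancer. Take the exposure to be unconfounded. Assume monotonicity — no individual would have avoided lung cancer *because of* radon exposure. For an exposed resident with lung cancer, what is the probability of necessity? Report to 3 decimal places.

Under exogeneity and monotonicity, PN = (RR − 1) / RR = 1 − 1/RR.
PN = (4.17 − 1) / 4.17 = 3.17 / 4.17 ≈ 0.7602

PN ≈ 0.760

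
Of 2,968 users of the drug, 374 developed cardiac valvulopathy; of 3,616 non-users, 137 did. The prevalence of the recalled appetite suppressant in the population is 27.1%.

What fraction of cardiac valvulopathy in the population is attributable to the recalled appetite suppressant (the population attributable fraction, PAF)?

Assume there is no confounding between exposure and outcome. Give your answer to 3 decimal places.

p₁ = P(outcome | exposed) = 374/2968 = 0.12601
p₀ = P(outcome | unexposed) = 137/3616 = 0.037887
Overall risk P(Y=1) = π·p₁ + (1−π)·p₀ = 0.271×0.12601 + 0.729×0.037887 = 0.061769.
Under exogeneity, PAF = [P(Y=1) − p₀] / P(Y=1).
PAF = (0.061769 − 0.037887) / 0.061769 ≈ 0.3866

PAF ≈ 0.387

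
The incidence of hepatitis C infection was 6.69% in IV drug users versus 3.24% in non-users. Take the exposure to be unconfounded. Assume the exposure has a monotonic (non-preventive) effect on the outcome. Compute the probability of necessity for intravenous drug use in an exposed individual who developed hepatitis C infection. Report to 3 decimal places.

p₁ = 0.0669, p₀ = 0.0324.
Under exogeneity and monotonicity, PN = (p₁ − p₀) / p₁.
PN = (0.0669 − 0.0324) / 0.0669 = 0.0345 / 0.0669 ≈ 0.5157

PN ≈ 0.516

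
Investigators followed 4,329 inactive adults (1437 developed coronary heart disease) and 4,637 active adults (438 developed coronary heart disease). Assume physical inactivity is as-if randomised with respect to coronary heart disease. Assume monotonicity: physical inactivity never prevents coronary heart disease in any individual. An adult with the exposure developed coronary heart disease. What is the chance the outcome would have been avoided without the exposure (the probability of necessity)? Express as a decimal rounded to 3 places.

p₁ = P(outcome | exposed) = 1437/4329 = 0.33195
p₀ = P(outcome | unexposed) = 438/4637 = 0.094458
Under exogeneity and monotonicity, PN = (p₁ − p₀) / p₁.
PN = (0.33195 − 0.094458) / 0.33195 = 0.23749 / 0.33195 ≈ 0.7154

PN ≈ 0.715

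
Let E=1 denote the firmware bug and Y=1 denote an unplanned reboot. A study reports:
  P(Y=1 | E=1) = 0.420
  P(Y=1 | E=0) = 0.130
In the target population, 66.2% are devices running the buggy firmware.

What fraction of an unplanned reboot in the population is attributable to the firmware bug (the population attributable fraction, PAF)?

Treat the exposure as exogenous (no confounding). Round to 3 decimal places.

Let p₁ = 0.42, p₀ = 0.13.
Overall risk P(Y=1) = π·p₁ + (1−π)·p₀ = 0.662×0.42 + 0.338×0.13 = 0.32198.
Under exogeneity, PAF = [P(Y=1) − p₀] / P(Y=1).
PAF = (0.32198 − 0.13) / 0.32198 ≈ 0.5962

PAF ≈ 0.596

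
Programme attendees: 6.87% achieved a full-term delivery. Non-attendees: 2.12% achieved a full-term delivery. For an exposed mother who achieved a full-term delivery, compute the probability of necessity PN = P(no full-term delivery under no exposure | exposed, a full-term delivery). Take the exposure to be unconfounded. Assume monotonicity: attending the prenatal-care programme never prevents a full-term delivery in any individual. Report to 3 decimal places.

p₁ = 0.0687, p₀ = 0.0212.
Under exogeneity and monotonicity, PN = (p₁ − p₀) / p₁.
PN = (0.0687 − 0.0212) / 0.0687 = 0.0475 / 0.0687 ≈ 0.6914

PN ≈ 0.691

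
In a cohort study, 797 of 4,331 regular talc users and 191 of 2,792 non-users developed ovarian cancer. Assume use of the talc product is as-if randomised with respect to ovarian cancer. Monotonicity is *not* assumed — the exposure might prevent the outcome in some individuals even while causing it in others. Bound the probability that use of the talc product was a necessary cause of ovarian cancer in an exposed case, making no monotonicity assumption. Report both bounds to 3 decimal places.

0.628 ≤ PN ≤ 1.000

p₁ = P(outcome | exposed) = 797/4331 = 0.18402
p₀ = P(outcome | unexposed) = 191/2792 = 0.06841
Under exogeneity alone the bounds on PN are max{0,(p₁−p₀)/p₁} ≤ PN ≤ min{1,(1−p₀)/p₁}.
  lower = (p₁ − p₀)/p₁ = 0.11561 / 0.18402 ≈ 0.6283
  upper = min{1, (1 − p₀)/p₁} = 0.93159 / 0.18402 ≈ 5.0624 → capped at 1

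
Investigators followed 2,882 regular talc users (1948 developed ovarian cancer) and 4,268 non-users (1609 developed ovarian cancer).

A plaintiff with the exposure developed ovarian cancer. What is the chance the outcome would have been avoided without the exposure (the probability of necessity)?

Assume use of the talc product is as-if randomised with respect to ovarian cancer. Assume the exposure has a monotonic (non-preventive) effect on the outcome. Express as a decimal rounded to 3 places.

p₁ = P(outcome | exposed) = 1948/2882 = 0.67592
p₀ = P(outcome | unexposed) = 1609/4268 = 0.37699
Under exogeneity and monotonicity, PN = (p₁ − p₀) / p₁.
PN = (0.67592 − 0.37699) / 0.67592 = 0.29893 / 0.67592 ≈ 0.4423

PN ≈ 0.442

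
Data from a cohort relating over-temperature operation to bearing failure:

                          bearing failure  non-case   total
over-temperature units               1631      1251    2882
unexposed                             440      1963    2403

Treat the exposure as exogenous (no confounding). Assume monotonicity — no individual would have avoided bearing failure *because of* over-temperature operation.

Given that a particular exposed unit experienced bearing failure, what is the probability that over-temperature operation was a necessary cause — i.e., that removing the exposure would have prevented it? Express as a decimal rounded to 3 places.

PN ≈ 0.676

p₁ = P(outcome | exposed) = 1631/2882 = 0.56593
p₀ = P(outcome | unexposed) = 440/2403 = 0.1831
Under exogeneity and monotonicity, PN = (p₁ − p₀)/p₁.
PN = (0.56593 − 0.1831) / 0.56593 ≈ 0.6765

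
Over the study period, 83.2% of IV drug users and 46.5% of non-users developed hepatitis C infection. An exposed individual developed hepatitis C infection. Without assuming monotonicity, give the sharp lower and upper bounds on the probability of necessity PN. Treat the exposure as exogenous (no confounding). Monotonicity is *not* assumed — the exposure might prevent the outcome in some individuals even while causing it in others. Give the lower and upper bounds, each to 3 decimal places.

0.441 ≤ PN ≤ 0.643

p₁ = 0.832, p₀ = 0.465.
Under exogeneity alone the bounds on PN are max{0,(p₁−p₀)/p₁} ≤ PN ≤ min{1,(1−p₀)/p₁}.
  lower = (p₁ − p₀)/p₁ = 0.367 / 0.832 ≈ 0.4411
  upper = min{1, (1 − p₀)/p₁} = 0.535 / 0.832 ≈ 0.6430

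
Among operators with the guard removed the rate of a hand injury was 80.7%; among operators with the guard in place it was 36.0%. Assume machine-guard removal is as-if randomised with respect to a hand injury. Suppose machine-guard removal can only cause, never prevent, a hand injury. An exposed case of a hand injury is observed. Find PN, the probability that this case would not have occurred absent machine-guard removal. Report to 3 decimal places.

p₁ = 0.807, p₀ = 0.36.
Under exogeneity and monotonicity, PN = (p₁ − p₀) / p₁.
PN = (0.807 − 0.36) / 0.807 = 0.447 / 0.807 ≈ 0.5539

PN ≈ 0.554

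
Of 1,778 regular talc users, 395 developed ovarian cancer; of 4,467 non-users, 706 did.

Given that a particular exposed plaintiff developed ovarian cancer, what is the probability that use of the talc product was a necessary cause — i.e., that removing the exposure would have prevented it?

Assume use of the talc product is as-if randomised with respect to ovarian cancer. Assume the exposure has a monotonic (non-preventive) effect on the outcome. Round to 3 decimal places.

p₁ = P(outcome | exposed) = 395/1778 = 0.22216
p₀ = P(outcome | unexposed) = 706/4467 = 0.15805
Under exogeneity and monotonicity, PN = (p₁ − p₀) / p₁.
PN = (0.22216 − 0.15805) / 0.22216 = 0.064112 / 0.22216 ≈ 0.2886

PN ≈ 0.289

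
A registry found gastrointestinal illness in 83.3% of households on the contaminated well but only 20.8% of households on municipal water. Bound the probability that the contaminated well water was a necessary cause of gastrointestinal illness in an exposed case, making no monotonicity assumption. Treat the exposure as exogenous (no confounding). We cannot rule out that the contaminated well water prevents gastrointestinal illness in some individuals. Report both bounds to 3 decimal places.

0.750 ≤ PN ≤ 0.951

p₁ = 0.833, p₀ = 0.208.
Under exogeneity alone the bounds on PN are max{0,(p₁−p₀)/p₁} ≤ PN ≤ min{1,(1−p₀)/p₁}.
  lower = (p₁ − p₀)/p₁ = 0.625 / 0.833 ≈ 0.7503
  upper = min{1, (1 − p₀)/p₁} = 0.792 / 0.833 ≈ 0.9508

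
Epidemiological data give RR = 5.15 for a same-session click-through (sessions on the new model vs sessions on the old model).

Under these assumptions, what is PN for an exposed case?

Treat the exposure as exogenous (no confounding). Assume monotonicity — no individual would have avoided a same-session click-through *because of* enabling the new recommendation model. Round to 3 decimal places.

Under exogeneity and monotonicity, PN = (RR − 1) / RR = 1 − 1/RR.
PN = (5.15 − 1) / 5.15 = 4.15 / 5.15 ≈ 0.8058

PN ≈ 0.806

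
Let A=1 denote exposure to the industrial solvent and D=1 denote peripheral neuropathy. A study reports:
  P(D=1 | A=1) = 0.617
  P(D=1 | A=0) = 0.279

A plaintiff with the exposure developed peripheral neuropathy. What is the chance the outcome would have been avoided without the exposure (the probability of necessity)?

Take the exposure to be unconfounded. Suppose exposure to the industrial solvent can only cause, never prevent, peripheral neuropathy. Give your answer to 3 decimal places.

PN ≈ 0.548

Let p₁ = 0.617, p₀ = 0.279.
Under exogeneity and monotonicity, PN = (p₁ − p₀) / p₁.
PN = (0.617 − 0.279) / 0.617 = 0.338 / 0.617 ≈ 0.5478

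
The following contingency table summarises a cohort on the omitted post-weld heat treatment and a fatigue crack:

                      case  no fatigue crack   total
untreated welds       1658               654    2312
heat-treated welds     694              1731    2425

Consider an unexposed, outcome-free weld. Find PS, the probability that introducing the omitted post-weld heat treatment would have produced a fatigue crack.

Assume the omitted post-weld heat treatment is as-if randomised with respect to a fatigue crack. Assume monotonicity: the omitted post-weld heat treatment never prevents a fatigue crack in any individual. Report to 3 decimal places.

p₁ = P(outcome | exposed) = 1658/2312 = 0.71713
p₀ = P(outcome | unexposed) = 694/2425 = 0.28619
Under exogeneity and monotonicity, PS = (p₁ − p₀) / (1 − p₀).
PS = (0.71713 − 0.28619) / (1 − 0.28619) = 0.43094 / 0.71381 ≈ 0.6037

PS ≈ 0.604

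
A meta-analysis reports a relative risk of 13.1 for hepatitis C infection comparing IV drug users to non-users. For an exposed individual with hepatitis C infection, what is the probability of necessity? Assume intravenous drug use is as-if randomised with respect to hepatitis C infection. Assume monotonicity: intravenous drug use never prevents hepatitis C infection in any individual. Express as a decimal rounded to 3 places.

Under exogeneity and monotonicity, PN = (RR − 1) / RR = 1 − 1/RR.
PN = (13.1 − 1) / 13.1 = 12.1 / 13.1 ≈ 0.9237

PN ≈ 0.924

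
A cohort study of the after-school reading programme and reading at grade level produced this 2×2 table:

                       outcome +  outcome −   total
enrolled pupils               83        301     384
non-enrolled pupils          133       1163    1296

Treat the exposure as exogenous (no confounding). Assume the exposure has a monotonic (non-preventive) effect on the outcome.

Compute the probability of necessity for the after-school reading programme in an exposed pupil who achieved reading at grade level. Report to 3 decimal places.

p₁ = P(outcome | exposed) = 83/384 = 0.21615
p₀ = P(outcome | unexposed) = 133/1296 = 0.10262
Under exogeneity and monotonicity, PN = (p₁ − p₀)/p₁.
PN = (0.21615 − 0.10262) / 0.21615 ≈ 0.5252

PN ≈ 0.525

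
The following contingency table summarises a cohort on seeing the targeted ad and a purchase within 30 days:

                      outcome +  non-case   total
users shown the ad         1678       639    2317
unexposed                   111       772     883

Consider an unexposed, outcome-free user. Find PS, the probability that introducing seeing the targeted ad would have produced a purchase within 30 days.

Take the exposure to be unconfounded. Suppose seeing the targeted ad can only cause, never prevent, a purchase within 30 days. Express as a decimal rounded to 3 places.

p₁ = P(outcome | exposed) = 1678/2317 = 0.72421
p₀ = P(outcome | unexposed) = 111/883 = 0.12571
Under exogeneity and monotonicity, PS = (p₁ − p₀)/(1 − p₀).
PS = (0.72421 − 0.12571) / 0.87429 ≈ 0.6846

PS ≈ 0.685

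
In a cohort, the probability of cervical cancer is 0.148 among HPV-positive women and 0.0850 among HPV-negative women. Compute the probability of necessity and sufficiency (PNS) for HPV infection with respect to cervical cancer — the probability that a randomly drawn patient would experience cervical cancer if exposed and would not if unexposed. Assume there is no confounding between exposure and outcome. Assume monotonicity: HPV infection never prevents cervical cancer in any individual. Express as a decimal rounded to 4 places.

Let p₁ = 0.148, p₀ = 0.085.
Under exogeneity and monotonicity, PNS = p₁ − p₀.
PNS = 0.148 − 0.085 = 0.063

PNS ≈ 0.0630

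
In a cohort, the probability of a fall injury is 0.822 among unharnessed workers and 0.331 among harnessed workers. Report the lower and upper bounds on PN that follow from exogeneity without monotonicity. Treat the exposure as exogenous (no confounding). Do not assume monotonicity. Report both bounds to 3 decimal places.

Let p₁ = 0.822, p₀ = 0.331.
Under exogeneity alone the bounds on PN are max{0,(p₁−p₀)/p₁} ≤ PN ≤ min{1,(1−p₀)/p₁}.
  lower = (p₁ − p₀)/p₁ = 0.491 / 0.822 ≈ 0.5973
  upper = min{1, (1 − p₀)/p₁} = 0.669 / 0.822 ≈ 0.8139

0.597 ≤ PN ≤ 0.814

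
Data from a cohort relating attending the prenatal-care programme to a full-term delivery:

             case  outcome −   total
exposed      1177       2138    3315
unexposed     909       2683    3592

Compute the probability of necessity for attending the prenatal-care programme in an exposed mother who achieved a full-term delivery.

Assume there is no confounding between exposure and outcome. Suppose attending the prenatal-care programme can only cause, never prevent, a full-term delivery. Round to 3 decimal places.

PN ≈ 0.287

p₁ = P(outcome | exposed) = 1177/3315 = 0.35505
p₀ = P(outcome | unexposed) = 909/3592 = 0.25306
Under exogeneity and monotonicity, PN = (p₁ − p₀)/p₁.
PN = (0.35505 − 0.25306) / 0.35505 ≈ 0.2873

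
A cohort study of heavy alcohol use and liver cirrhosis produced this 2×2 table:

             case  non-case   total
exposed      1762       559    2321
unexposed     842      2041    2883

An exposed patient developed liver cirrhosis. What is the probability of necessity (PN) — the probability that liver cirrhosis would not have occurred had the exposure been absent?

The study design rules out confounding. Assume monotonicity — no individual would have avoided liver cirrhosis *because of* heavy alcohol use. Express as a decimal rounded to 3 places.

PN ≈ 0.615

p₁ = P(outcome | exposed) = 1762/2321 = 0.75916
p₀ = P(outcome | unexposed) = 842/2883 = 0.29206
Under exogeneity and monotonicity, PN = (p₁ − p₀) / p₁.
PN = (0.75916 − 0.29206) / 0.75916 = 0.4671 / 0.75916 ≈ 0.6153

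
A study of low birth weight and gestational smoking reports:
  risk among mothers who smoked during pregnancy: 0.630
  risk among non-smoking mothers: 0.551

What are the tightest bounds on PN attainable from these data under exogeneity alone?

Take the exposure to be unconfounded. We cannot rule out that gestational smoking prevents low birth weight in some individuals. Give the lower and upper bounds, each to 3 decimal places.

Let p₁ = 0.63, p₀ = 0.551.
Under exogeneity alone the bounds on PN are max{0,(p₁−p₀)/p₁} ≤ PN ≤ min{1,(1−p₀)/p₁}.
  lower = (p₁ − p₀)/p₁ = 0.079 / 0.63 ≈ 0.1254
  upper = min{1, (1 − p₀)/p₁} = 0.449 / 0.63 ≈ 0.7127

0.125 ≤ PN ≤ 0.713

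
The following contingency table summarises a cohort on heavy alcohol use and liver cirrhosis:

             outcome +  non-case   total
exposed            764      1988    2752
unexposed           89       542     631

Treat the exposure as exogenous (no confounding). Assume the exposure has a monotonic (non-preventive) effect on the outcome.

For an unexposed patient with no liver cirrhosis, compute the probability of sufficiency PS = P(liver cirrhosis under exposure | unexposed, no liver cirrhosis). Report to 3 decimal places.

p₁ = P(outcome | exposed) = 764/2752 = 0.27762
p₀ = P(outcome | unexposed) = 89/631 = 0.14105
Under exogeneity and monotonicity, PS = (p₁ − p₀)/(1 − p₀).
PS = (0.27762 − 0.14105) / 0.85895 ≈ 0.1590

PS ≈ 0.159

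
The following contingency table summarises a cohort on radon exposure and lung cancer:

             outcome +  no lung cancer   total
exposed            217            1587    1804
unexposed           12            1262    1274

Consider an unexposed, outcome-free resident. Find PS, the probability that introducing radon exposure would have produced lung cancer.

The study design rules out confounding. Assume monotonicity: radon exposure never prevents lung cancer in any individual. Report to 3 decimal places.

p₁ = P(outcome | exposed) = 217/1804 = 0.12029
p₀ = P(outcome | unexposed) = 12/1274 = 0.0094192
Under exogeneity and monotonicity, PS = (p₁ − p₀)/(1 − p₀).
PS = (0.12029 − 0.0094192) / 0.99058 ≈ 0.1119

PS ≈ 0.112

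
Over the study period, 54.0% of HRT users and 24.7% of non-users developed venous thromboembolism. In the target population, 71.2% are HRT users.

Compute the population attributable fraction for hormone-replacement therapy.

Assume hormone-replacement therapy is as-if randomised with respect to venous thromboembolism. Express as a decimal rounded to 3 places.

p₁ = 0.54, p₀ = 0.247.
Overall risk P(Y=1) = π·p₁ + (1−π)·p₀ = 0.712×0.54 + 0.288×0.247 = 0.45562.
Under exogeneity, PAF = [P(Y=1) − p₀] / P(Y=1).
PAF = (0.45562 − 0.247) / 0.45562 ≈ 0.4579

PAF ≈ 0.458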